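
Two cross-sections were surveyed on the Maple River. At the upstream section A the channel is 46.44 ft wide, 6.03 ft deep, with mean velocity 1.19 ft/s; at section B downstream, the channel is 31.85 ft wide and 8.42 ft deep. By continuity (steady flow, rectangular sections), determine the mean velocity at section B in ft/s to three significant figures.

1.24 ft/s

Q = A₁V₁ = (46.44×6.03) × 1.19 = 333.2 ft³/s
A₂ = 31.85 × 8.42 = 268.2 ft²
V₂ = Q/A₂ = 333.2/268.2 = 1.243 ft/s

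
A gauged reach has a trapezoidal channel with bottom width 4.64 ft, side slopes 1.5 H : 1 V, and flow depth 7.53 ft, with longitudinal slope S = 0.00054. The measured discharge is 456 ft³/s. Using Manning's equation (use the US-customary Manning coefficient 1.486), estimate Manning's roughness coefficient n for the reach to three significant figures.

A = (b + z·y)·y = (4.64 + 1.5×7.53)×7.53 = 120.0 ft²
P = b + 2y√(1+z²) = 4.64 + 2×7.53×√(1+1.5²) = 31.79 ft
R = A/P = 120.0/31.79 = 3.774 ft
n = (1.486/Q)·A·R^(2/3)·S^(1/2) = (1.486/456) × 120.0 × 2.424 × 0.02324 = 0.02203

0.0220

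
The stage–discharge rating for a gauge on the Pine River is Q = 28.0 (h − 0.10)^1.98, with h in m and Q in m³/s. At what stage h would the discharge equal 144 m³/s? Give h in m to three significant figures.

h − h₀ = (Q/C)^(1/b) = (144/28.0)^(1/1.98) = 2.287 m
h = 0.10 + 2.287 = 2.387 m

2.39 m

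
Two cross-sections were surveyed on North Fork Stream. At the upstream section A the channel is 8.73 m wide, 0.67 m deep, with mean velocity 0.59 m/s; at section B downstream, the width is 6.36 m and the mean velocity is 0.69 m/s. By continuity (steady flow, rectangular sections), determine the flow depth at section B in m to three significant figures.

0.786 m

Q = A₁V₁ = (8.73×0.67) × 0.59 = 3.451 m³/s
d₂ = Q/(b₂ V₂) = 3.451/(6.36×0.69) = 0.7864 m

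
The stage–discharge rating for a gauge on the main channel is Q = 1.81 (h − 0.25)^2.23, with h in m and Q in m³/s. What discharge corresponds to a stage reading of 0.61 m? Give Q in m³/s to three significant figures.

Q = 1.81 × (0.61 − 0.25)^2.23 = 1.81 × 0.36^2.23 = 0.1855 m³/s

0.185 m³/s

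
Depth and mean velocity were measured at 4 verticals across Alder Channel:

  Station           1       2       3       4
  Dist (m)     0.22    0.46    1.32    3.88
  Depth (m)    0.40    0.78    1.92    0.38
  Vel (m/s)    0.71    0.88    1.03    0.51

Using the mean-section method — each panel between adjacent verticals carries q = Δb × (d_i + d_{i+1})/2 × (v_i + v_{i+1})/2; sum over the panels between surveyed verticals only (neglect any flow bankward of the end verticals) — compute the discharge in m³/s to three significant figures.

Panel 1-2: Δb = 0.24 m, d̄ = (0.40+0.78)/2 = 0.59, v̄ = (0.71+0.88)/2 = 0.795 → q = 0.24×0.59×0.795 = 0.1126 m³/s
Panel 2-3: Δb = 0.86 m, d̄ = (0.78+1.92)/2 = 1.35, v̄ = (0.88+1.03)/2 = 0.955 → q = 0.86×1.35×0.955 = 1.109 m³/s
Panel 3-4: Δb = 2.56 m, d̄ = (1.92+0.38)/2 = 1.15, v̄ = (1.03+0.51)/2 = 0.77 → q = 2.56×1.15×0.77 = 2.267 m³/s
Q = Σ q = 3.488 m³/s

3.49 m³/s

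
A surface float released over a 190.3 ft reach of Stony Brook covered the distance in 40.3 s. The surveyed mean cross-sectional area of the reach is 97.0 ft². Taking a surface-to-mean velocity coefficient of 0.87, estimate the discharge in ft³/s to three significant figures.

398 ft³/s

v_surface = L / t̄ = 190.3 / 40.3 = 4.722 ft/s
v_mean = 0.87 × 4.722 = 4.108 ft/s
Q = A × v_mean = 97.0 × 4.108 = 398.5 ft³/s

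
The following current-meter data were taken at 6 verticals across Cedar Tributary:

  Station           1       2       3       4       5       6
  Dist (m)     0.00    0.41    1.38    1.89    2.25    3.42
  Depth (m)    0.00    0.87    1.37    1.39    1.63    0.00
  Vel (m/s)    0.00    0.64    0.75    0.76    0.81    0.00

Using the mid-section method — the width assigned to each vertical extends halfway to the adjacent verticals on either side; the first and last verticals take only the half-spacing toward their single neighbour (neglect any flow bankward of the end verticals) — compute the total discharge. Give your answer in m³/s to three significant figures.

w_2 = (1.38 − 0.00)/2 = 0.69 m; q_2 = 0.64 × 0.87 × 0.69 = 0.3842 m³/s
w_3 = (1.89 − 0.41)/2 = 0.74 m; q_3 = 0.75 × 1.37 × 0.74 = 0.7604 m³/s
w_4 = (2.25 − 1.38)/2 = 0.435 m; q_4 = 0.76 × 1.39 × 0.435 = 0.4595 m³/s
w_5 = (3.42 − 1.89)/2 = 0.765 m; q_5 = 0.81 × 1.63 × 0.765 = 1.010 m³/s
Stations 1, 6 contribute zero (depth or velocity is 0).
Q = Σ qᵢ = 2.614 m³/s

2.61 m³/s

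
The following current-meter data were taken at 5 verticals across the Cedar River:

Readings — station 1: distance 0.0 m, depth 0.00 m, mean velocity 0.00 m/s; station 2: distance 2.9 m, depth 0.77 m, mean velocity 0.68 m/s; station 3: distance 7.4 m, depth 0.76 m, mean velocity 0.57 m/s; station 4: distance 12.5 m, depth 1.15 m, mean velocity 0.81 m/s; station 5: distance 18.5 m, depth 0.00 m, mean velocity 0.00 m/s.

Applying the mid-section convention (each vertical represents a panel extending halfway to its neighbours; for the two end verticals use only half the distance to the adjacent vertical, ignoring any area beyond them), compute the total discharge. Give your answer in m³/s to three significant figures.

w_2 = (7.4 − 0.0)/2 = 3.7 m; q_2 = 0.68 × 0.77 × 3.7 = 1.937 m³/s
w_3 = (12.5 − 2.9)/2 = 4.8 m; q_3 = 0.57 × 0.76 × 4.8 = 2.079 m³/s
w_4 = (18.5 − 7.4)/2 = 5.55 m; q_4 = 0.81 × 1.15 × 5.55 = 5.170 m³/s
Stations 1, 5 contribute zero (depth or velocity is 0).
Q = Σ qᵢ = 9.187 m³/s

9.19 m³/s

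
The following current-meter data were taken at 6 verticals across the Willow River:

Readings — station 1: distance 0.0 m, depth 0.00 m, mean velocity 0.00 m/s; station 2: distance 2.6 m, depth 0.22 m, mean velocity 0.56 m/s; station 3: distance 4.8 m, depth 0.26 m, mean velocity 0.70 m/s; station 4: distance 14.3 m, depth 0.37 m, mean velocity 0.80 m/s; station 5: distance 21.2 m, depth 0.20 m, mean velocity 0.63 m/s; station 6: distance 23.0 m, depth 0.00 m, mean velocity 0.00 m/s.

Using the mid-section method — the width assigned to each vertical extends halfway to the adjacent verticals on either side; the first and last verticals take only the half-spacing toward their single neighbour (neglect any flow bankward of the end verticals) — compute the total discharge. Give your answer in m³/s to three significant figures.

4.34 m³/s

w_2 = (4.8 − 0.0)/2 = 2.4 m; q_2 = 0.56 × 0.22 × 2.4 = 0.2957 m³/s
w_3 = (14.3 − 2.6)/2 = 5.85 m; q_3 = 0.70 × 0.26 × 5.85 = 1.065 m³/s
w_4 = (21.2 − 4.8)/2 = 8.2 m; q_4 = 0.80 × 0.37 × 8.2 = 2.427 m³/s
w_5 = (23.0 − 14.3)/2 = 4.35 m; q_5 = 0.63 × 0.20 × 4.35 = 0.5481 m³/s
Stations 1, 6 contribute zero (depth or velocity is 0).
Q = Σ qᵢ = 4.336 m³/s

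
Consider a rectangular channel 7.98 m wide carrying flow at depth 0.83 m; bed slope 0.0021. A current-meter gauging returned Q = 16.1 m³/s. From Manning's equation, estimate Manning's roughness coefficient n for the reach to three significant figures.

A = b·y = 7.98 × 0.83 = 6.623 m²
P = b + 2y = 7.98 + 2×0.83 = 9.640 m
R = A/P = 6.623/9.640 = 0.6871 m
n = (1/Q)·A·R^(2/3)·S^(1/2) = (1/16.1) × 6.623 × 0.7786 × 0.04583 = 0.01468

0.0147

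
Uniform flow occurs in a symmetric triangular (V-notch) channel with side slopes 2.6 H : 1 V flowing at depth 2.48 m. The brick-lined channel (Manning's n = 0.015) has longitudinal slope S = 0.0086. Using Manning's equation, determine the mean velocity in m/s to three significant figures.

6.82 m/s

A = z·y² = 2.6×2.48² = 15.99 m²
P = 2y√(1+z²) = 2×2.48×√(1+2.6²) = 13.82 m
R = A/P = 15.99/13.82 = 1.157 m
Q = (1/n)·A·R^(2/3)·S^(1/2) = (1/0.015) × 15.99 × 1.157^(2/3) × 0.0086^(1/2) = 109.0 m³/s
V = Q/A = 109.0/15.99 = 6.815 m/s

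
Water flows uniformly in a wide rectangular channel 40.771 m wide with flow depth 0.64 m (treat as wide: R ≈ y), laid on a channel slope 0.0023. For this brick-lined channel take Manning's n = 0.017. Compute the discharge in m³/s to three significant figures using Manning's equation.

A = b·y = 40.771 × 0.64 = 26.09 m²
Wide channel: R ≈ y = 0.64 m
Q = (1/n)·A·R^(2/3)·S^(1/2) = (1/0.017) × 26.09 × 0.6400^(2/3) × 0.0023^(1/2) = 54.67 m³/s

54.7 m³/s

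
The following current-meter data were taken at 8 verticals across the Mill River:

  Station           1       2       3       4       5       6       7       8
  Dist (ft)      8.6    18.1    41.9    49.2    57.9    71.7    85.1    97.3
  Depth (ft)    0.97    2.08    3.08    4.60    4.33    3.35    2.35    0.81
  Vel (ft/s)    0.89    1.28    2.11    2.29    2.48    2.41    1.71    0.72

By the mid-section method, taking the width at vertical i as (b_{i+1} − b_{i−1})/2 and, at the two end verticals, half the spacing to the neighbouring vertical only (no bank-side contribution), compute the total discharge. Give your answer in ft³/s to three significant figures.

w_1 = (18.1 − 8.6)/2 = 4.75 ft; q_1 = 0.89 × 0.97 × 4.75 = 4.101 ft³/s
w_2 = (41.9 − 8.6)/2 = 16.65 ft; q_2 = 1.28 × 2.08 × 16.65 = 44.33 ft³/s
w_3 = (49.2 − 18.1)/2 = 15.55 ft; q_3 = 2.11 × 3.08 × 15.55 = 101.1 ft³/s
w_4 = (57.9 − 41.9)/2 = 8 ft; q_4 = 2.29 × 4.60 × 8 = 84.27 ft³/s
w_5 = (71.7 − 49.2)/2 = 11.25 ft; q_5 = 2.48 × 4.33 × 11.25 = 120.8 ft³/s
w_6 = (85.1 − 57.9)/2 = 13.6 ft; q_6 = 2.41 × 3.35 × 13.6 = 109.8 ft³/s
w_7 = (97.3 − 71.7)/2 = 12.8 ft; q_7 = 1.71 × 2.35 × 12.8 = 51.44 ft³/s
w_8 = (97.3 − 85.1)/2 = 6.1 ft; q_8 = 0.72 × 0.81 × 6.1 = 3.558 ft³/s
Q = Σ qᵢ = 519.4 ft³/s

519 ft³/s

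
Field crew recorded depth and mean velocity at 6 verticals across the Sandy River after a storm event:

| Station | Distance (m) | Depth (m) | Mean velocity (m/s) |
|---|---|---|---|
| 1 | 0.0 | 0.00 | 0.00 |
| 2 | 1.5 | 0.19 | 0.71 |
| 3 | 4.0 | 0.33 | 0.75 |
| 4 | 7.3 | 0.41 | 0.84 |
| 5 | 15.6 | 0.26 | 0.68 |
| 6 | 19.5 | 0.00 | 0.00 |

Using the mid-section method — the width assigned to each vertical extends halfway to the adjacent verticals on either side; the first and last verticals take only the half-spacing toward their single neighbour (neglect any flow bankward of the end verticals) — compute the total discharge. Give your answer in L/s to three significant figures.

w_2 = (4.0 − 0.0)/2 = 2 m; q_2 = 0.71 × 0.19 × 2 = 0.2698 m³/s
w_3 = (7.3 − 1.5)/2 = 2.9 m; q_3 = 0.75 × 0.33 × 2.9 = 0.7178 m³/s
w_4 = (15.6 − 4.0)/2 = 5.8 m; q_4 = 0.84 × 0.41 × 5.8 = 1.998 m³/s
w_5 = (19.5 − 7.3)/2 = 6.1 m; q_5 = 0.68 × 0.26 × 6.1 = 1.078 m³/s
Stations 1, 6 contribute zero (depth or velocity is 0).
Q = Σ qᵢ = 4.064 m³/s
= 4.064 × 1000 = 4064 L/s

4060 L/s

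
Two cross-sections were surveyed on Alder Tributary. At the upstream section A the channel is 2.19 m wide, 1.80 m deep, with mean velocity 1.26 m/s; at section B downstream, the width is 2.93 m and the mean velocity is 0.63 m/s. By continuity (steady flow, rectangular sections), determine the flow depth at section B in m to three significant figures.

2.69 m

Q = A₁V₁ = (2.19×1.80) × 1.26 = 4.967 m³/s
d₂ = Q/(b₂ V₂) = 4.967/(2.93×0.63) = 2.691 m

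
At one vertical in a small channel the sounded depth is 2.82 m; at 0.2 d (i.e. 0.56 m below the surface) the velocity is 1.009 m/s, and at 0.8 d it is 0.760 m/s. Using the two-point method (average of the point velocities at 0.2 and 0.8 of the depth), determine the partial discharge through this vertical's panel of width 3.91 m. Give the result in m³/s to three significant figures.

v̄ = (1.009 + 0.760) / 2 = 0.8845 m/s
q = v̄ × d × w = 0.8845 × 2.82 × 3.91 = 9.753 m³/s

9.75 m³/s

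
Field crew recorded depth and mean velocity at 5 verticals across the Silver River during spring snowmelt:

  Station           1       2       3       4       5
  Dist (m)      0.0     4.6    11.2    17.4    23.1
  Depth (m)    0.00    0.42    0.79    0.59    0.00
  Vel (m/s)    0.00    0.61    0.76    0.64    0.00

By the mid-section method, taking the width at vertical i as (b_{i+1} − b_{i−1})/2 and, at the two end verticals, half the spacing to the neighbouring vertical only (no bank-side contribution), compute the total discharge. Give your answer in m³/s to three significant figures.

w_2 = (11.2 − 0.0)/2 = 5.6 m; q_2 = 0.61 × 0.42 × 5.6 = 1.435 m³/s
w_3 = (17.4 − 4.6)/2 = 6.4 m; q_3 = 0.76 × 0.79 × 6.4 = 3.843 m³/s
w_4 = (23.1 − 11.2)/2 = 5.95 m; q_4 = 0.64 × 0.59 × 5.95 = 2.247 m³/s
Stations 1, 5 contribute zero (depth or velocity is 0).
Q = Σ qᵢ = 7.524 m³/s

7.52 m³/s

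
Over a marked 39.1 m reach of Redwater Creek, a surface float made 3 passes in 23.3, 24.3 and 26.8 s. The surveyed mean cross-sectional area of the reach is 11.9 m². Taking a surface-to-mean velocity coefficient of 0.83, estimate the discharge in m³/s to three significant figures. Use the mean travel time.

15.6 m³/s

t̄ = (23.3 + 24.3 + 26.8) / 3 = 24.8 s
v_surface = L / t̄ = 39.1 / 24.8 = 1.577 m/s
v_mean = 0.83 × 1.577 = 1.309 m/s
Q = A × v_mean = 11.9 × 1.309 = 15.57 m³/s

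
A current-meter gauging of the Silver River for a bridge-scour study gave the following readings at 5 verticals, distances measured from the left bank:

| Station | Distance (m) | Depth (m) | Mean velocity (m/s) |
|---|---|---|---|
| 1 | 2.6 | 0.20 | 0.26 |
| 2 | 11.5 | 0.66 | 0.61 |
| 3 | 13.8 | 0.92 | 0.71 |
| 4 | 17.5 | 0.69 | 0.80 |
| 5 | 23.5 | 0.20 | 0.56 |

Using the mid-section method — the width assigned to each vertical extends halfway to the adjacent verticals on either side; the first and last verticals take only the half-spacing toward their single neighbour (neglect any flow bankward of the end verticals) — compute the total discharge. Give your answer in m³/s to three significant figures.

w_1 = (11.5 − 2.6)/2 = 4.45 m; q_1 = 0.26 × 0.20 × 4.45 = 0.2314 m³/s
w_2 = (13.8 − 2.6)/2 = 5.6 m; q_2 = 0.61 × 0.66 × 5.6 = 2.255 m³/s
w_3 = (17.5 − 11.5)/2 = 3 m; q_3 = 0.71 × 0.92 × 3 = 1.960 m³/s
w_4 = (23.5 − 13.8)/2 = 4.85 m; q_4 = 0.80 × 0.69 × 4.85 = 2.677 m³/s
w_5 = (23.5 − 17.5)/2 = 3 m; q_5 = 0.56 × 0.20 × 3 = 0.3360 m³/s
Q = Σ qᵢ = 7.459 m³/s

7.46 m³/s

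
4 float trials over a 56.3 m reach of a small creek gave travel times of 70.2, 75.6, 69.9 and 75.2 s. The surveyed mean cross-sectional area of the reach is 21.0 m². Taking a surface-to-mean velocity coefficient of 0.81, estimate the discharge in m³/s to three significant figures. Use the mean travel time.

13.2 m³/s

t̄ = (70.2 + 75.6 + 69.9 + 75.2) / 4 = 72.725 s
v_surface = L / t̄ = 56.3 / 72.725 = 0.7741 m/s
v_mean = 0.81 × 0.7741 = 0.6271 m/s
Q = A × v_mean = 21.0 × 0.6271 = 13.17 m³/s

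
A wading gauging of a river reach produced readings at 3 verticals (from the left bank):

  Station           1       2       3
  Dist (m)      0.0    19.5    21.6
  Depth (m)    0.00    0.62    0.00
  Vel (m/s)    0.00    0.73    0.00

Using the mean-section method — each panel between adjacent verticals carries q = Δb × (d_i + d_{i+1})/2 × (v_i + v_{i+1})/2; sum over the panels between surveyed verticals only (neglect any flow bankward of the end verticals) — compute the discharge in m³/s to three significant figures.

2.44 m³/s

Panel 1-2: Δb = 19.5 m, d̄ = (0.00+0.62)/2 = 0.31, v̄ = (0.00+0.73)/2 = 0.365 → q = 19.5×0.31×0.365 = 2.206 m³/s
Panel 2-3: Δb = 2.1 m, d̄ = (0.62+0.00)/2 = 0.31, v̄ = (0.73+0.00)/2 = 0.365 → q = 2.1×0.31×0.365 = 0.2376 m³/s
Q = Σ q = 2.444 m³/s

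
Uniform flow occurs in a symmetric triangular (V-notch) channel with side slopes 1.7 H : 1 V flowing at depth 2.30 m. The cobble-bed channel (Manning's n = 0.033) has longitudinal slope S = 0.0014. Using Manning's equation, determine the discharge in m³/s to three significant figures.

10.1 m³/s

A = z·y² = 1.7×2.30² = 8.993 m²
P = 2y√(1+z²) = 2×2.30×√(1+1.7²) = 9.073 m
R = A/P = 8.993/9.073 = 0.9912 m
Q = (1/n)·A·R^(2/3)·S^(1/2) = (1/0.033) × 8.993 × 0.9912^(2/3) × 0.0014^(1/2) = 10.14 m³/s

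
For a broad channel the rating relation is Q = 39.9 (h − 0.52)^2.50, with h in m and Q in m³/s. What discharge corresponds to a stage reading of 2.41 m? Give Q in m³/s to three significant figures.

Q = 39.9 × (2.41 − 0.52)^2.50 = 39.9 × 1.89^2.50 = 195.9 m³/s

196 m³/s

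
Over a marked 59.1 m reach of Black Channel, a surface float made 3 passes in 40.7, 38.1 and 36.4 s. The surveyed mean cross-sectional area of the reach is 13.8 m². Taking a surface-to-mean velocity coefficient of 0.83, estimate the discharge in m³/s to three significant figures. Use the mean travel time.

t̄ = (40.7 + 38.1 + 36.4) / 3 = 38.4 s
v_surface = L / t̄ = 59.1 / 38.4 = 1.539 m/s
v_mean = 0.83 × 1.539 = 1.277 m/s
Q = A × v_mean = 13.8 × 1.277 = 17.63 m³/s

17.6 m³/s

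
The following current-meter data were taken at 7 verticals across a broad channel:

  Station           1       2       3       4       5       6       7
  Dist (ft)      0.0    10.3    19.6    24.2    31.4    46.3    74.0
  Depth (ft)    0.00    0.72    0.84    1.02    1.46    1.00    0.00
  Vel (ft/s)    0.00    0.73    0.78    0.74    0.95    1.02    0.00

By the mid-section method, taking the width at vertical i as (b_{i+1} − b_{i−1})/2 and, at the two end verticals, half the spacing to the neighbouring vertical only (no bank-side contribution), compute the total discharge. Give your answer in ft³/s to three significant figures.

51.2 ft³/s

w_2 = (19.6 − 0.0)/2 = 9.8 ft; q_2 = 0.73 × 0.72 × 9.8 = 5.151 ft³/s
w_3 = (24.2 − 10.3)/2 = 6.95 ft; q_3 = 0.78 × 0.84 × 6.95 = 4.554 ft³/s
w_4 = (31.4 − 19.6)/2 = 5.9 ft; q_4 = 0.74 × 1.02 × 5.9 = 4.453 ft³/s
w_5 = (46.3 − 24.2)/2 = 11.05 ft; q_5 = 0.95 × 1.46 × 11.05 = 15.33 ft³/s
w_6 = (74.0 − 31.4)/2 = 21.3 ft; q_6 = 1.02 × 1.00 × 21.3 = 21.73 ft³/s
Stations 1, 7 contribute zero (depth or velocity is 0).
Q = Σ qᵢ = 51.21 ft³/s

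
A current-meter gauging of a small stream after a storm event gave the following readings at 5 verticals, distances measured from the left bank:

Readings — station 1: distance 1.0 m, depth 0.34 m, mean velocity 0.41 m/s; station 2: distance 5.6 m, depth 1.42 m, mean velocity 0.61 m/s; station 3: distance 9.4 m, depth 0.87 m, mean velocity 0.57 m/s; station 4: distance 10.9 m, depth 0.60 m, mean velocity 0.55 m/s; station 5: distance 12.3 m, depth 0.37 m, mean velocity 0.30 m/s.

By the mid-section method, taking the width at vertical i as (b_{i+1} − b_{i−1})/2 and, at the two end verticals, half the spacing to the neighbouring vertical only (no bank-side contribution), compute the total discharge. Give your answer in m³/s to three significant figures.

5.83 m³/s

w_1 = (5.6 − 1.0)/2 = 2.3 m; q_1 = 0.41 × 0.34 × 2.3 = 0.3206 m³/s
w_2 = (9.4 − 1.0)/2 = 4.2 m; q_2 = 0.61 × 1.42 × 4.2 = 3.638 m³/s
w_3 = (10.9 − 5.6)/2 = 2.65 m; q_3 = 0.57 × 0.87 × 2.65 = 1.314 m³/s
w_4 = (12.3 − 9.4)/2 = 1.45 m; q_4 = 0.55 × 0.60 × 1.45 = 0.4785 m³/s
w_5 = (12.3 − 10.9)/2 = 0.7 m; q_5 = 0.30 × 0.37 × 0.7 = 0.07770 m³/s
Q = Σ qᵢ = 5.829 m³/s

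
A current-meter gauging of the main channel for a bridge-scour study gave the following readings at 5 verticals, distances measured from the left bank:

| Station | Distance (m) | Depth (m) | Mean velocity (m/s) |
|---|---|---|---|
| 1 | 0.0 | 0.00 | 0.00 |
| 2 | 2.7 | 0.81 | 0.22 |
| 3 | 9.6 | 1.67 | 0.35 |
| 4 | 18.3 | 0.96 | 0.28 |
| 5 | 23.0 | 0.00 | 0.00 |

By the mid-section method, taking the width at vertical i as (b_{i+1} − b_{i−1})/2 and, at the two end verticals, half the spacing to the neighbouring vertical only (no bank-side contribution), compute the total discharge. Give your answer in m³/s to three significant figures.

7.22 m³/s

w_2 = (9.6 − 0.0)/2 = 4.8 m; q_2 = 0.22 × 0.81 × 4.8 = 0.8554 m³/s
w_3 = (18.3 − 2.7)/2 = 7.8 m; q_3 = 0.35 × 1.67 × 7.8 = 4.559 m³/s
w_4 = (23.0 − 9.6)/2 = 6.7 m; q_4 = 0.28 × 0.96 × 6.7 = 1.801 m³/s
Stations 1, 5 contribute zero (depth or velocity is 0).
Q = Σ qᵢ = 7.215 m³/s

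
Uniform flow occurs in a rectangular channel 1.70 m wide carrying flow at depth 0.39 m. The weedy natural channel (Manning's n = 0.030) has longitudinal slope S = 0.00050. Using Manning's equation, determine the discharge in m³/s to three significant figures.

0.205 m³/s

A = b·y = 1.70 × 0.39 = 0.6630 m²
P = b + 2y = 1.70 + 2×0.39 = 2.480 m
R = A/P = 0.6630/2.480 = 0.2673 m
Q = (1/n)·A·R^(2/3)·S^(1/2) = (1/0.030) × 0.6630 × 0.2673^(2/3) × 0.00050^(1/2) = 0.2051 m³/s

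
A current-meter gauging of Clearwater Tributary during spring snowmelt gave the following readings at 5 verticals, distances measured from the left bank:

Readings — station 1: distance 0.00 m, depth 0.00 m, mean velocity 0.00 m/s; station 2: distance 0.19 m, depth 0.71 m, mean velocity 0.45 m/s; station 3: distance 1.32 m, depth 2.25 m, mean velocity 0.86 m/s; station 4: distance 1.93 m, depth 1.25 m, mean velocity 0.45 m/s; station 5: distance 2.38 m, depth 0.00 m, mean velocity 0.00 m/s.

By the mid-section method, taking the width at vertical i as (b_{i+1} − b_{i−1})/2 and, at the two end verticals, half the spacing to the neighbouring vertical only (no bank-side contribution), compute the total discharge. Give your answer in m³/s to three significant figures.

w_2 = (1.32 − 0.00)/2 = 0.66 m; q_2 = 0.45 × 0.71 × 0.66 = 0.2109 m³/s
w_3 = (1.93 − 0.19)/2 = 0.87 m; q_3 = 0.86 × 2.25 × 0.87 = 1.683 m³/s
w_4 = (2.38 − 1.32)/2 = 0.53 m; q_4 = 0.45 × 1.25 × 0.53 = 0.2981 m³/s
Stations 1, 5 contribute zero (depth or velocity is 0).
Q = Σ qᵢ = 2.192 m³/s

2.19 m³/s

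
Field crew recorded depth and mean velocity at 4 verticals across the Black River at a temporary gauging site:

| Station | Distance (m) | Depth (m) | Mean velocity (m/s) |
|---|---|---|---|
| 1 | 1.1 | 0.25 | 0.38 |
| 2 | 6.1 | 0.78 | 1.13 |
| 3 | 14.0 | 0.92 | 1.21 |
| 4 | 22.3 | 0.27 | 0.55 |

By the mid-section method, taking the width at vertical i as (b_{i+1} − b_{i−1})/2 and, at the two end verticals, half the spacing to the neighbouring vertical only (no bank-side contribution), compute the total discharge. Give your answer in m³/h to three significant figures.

w_1 = (6.1 − 1.1)/2 = 2.5 m; q_1 = 0.38 × 0.25 × 2.5 = 0.2375 m³/s
w_2 = (14.0 − 1.1)/2 = 6.45 m; q_2 = 1.13 × 0.78 × 6.45 = 5.685 m³/s
w_3 = (22.3 − 6.1)/2 = 8.1 m; q_3 = 1.21 × 0.92 × 8.1 = 9.017 m³/s
w_4 = (22.3 − 14.0)/2 = 4.15 m; q_4 = 0.55 × 0.27 × 4.15 = 0.6163 m³/s
Q = Σ qᵢ = 15.56 m³/s
= 15.56 × 3600 = 56000 m³/h

56000 m³/h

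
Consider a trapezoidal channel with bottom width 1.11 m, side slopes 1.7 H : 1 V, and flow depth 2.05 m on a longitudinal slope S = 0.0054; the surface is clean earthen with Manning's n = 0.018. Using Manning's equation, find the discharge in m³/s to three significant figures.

39.1 m³/s

A = (b + z·y)·y = (1.11 + 1.7×2.05)×2.05 = 9.420 m²
P = b + 2y√(1+z²) = 1.11 + 2×2.05×√(1+1.7²) = 9.196 m
R = A/P = 9.420/9.196 = 1.024 m
Q = (1/n)·A·R^(2/3)·S^(1/2) = (1/0.018) × 9.420 × 1.024^(2/3) × 0.0054^(1/2) = 39.08 m³/s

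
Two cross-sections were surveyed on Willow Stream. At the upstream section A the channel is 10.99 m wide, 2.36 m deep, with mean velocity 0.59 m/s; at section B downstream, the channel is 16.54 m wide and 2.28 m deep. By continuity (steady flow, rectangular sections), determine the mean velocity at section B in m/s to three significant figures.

Q = A₁V₁ = (10.99×2.36) × 0.59 = 15.30 m³/s
A₂ = 16.54 × 2.28 = 37.71 m²
V₂ = Q/A₂ = 15.30/37.71 = 0.4058 m/s

0.406 m/s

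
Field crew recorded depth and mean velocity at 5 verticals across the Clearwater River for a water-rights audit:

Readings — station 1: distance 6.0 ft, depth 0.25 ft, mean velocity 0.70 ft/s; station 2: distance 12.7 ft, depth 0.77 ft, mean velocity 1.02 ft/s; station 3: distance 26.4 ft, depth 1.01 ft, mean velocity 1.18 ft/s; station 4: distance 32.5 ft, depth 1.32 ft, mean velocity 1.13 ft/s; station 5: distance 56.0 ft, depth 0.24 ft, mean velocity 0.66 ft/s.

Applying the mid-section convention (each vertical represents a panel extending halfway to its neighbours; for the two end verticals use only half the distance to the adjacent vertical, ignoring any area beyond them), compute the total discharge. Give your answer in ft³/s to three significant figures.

44.3 ft³/s

w_1 = (12.7 − 6.0)/2 = 3.35 ft; q_1 = 0.70 × 0.25 × 3.35 = 0.5863 ft³/s
w_2 = (26.4 − 6.0)/2 = 10.2 ft; q_2 = 1.02 × 0.77 × 10.2 = 8.011 ft³/s
w_3 = (32.5 − 12.7)/2 = 9.9 ft; q_3 = 1.18 × 1.01 × 9.9 = 11.80 ft³/s
w_4 = (56.0 − 26.4)/2 = 14.8 ft; q_4 = 1.13 × 1.32 × 14.8 = 22.08 ft³/s
w_5 = (56.0 − 32.5)/2 = 11.75 ft; q_5 = 0.66 × 0.24 × 11.75 = 1.861 ft³/s
Q = Σ qᵢ = 44.33 ft³/s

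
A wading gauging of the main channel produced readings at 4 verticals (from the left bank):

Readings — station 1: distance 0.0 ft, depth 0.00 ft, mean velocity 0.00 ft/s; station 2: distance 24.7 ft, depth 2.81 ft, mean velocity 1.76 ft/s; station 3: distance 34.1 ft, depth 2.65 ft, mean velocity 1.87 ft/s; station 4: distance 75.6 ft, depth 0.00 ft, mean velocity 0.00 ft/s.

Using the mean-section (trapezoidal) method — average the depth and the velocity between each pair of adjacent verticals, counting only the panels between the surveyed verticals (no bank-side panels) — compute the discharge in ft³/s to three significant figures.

Panel 1-2: Δb = 24.7 ft, d̄ = (0.00+2.81)/2 = 1.405, v̄ = (0.00+1.76)/2 = 0.88 → q = 24.7×1.405×0.88 = 30.54 ft³/s
Panel 2-3: Δb = 9.4 ft, d̄ = (2.81+2.65)/2 = 2.73, v̄ = (1.76+1.87)/2 = 1.815 → q = 9.4×2.73×1.815 = 46.58 ft³/s
Panel 3-4: Δb = 41.5 ft, d̄ = (2.65+0.00)/2 = 1.325, v̄ = (1.87+0.00)/2 = 0.935 → q = 41.5×1.325×0.935 = 51.41 ft³/s
Q = Σ q = 128.5 ft³/s

129 ft³/s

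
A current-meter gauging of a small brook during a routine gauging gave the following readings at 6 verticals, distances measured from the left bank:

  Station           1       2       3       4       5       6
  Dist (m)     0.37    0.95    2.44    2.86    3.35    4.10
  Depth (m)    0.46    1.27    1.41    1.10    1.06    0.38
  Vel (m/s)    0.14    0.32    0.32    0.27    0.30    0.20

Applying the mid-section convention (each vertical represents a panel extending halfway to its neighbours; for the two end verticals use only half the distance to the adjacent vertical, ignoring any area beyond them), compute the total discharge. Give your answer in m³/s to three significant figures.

1.23 m³/s

w_1 = (0.95 − 0.37)/2 = 0.29 m; q_1 = 0.14 × 0.46 × 0.29 = 0.01868 m³/s
w_2 = (2.44 − 0.37)/2 = 1.035 m; q_2 = 0.32 × 1.27 × 1.035 = 0.4206 m³/s
w_3 = (2.86 − 0.95)/2 = 0.955 m; q_3 = 0.32 × 1.41 × 0.955 = 0.4309 m³/s
w_4 = (3.35 − 2.44)/2 = 0.455 m; q_4 = 0.27 × 1.10 × 0.455 = 0.1351 m³/s
w_5 = (4.10 − 2.86)/2 = 0.62 m; q_5 = 0.30 × 1.06 × 0.62 = 0.1972 m³/s
w_6 = (4.10 − 3.35)/2 = 0.375 m; q_6 = 0.20 × 0.38 × 0.375 = 0.02850 m³/s
Q = Σ qᵢ = 1.231 m³/s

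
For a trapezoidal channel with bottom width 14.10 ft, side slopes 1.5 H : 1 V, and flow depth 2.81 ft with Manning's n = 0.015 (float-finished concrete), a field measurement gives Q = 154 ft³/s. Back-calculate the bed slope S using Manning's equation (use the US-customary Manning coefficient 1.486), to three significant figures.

0.000334

A = (b + z·y)·y = (14.10 + 1.5×2.81)×2.81 = 51.47 ft²
P = b + 2y√(1+z²) = 14.10 + 2×2.81×√(1+1.5²) = 24.23 ft
R = A/P = 51.47/24.23 = 2.124 ft
S = (Q·n / (1.486·A·R^(2/3)))² = (154×0.015 / (1.486×51.47×1.652))² = 0.0003342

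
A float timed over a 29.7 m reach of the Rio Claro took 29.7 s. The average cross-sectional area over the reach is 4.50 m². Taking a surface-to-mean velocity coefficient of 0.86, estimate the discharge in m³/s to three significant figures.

3.87 m³/s

v_surface = L / t̄ = 29.7 / 29.7 = 1.000 m/s
v_mean = 0.86 × 1.000 = 0.8600 m/s
Q = A × v_mean = 4.50 × 0.8600 = 3.870 m³/s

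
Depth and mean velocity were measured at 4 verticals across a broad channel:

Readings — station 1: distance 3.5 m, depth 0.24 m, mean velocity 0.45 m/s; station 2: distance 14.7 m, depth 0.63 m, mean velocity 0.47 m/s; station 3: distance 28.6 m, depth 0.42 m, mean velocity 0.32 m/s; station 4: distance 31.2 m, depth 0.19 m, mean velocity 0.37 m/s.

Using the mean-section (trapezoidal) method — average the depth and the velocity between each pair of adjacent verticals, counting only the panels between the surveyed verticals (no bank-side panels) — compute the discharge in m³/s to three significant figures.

5.40 m³/s

Panel 1-2: Δb = 11.2 m, d̄ = (0.24+0.63)/2 = 0.435, v̄ = (0.45+0.47)/2 = 0.46 → q = 11.2×0.435×0.46 = 2.241 m³/s
Panel 2-3: Δb = 13.9 m, d̄ = (0.63+0.42)/2 = 0.525, v̄ = (0.47+0.32)/2 = 0.395 → q = 13.9×0.525×0.395 = 2.883 m³/s
Panel 3-4: Δb = 2.6 m, d̄ = (0.42+0.19)/2 = 0.305, v̄ = (0.32+0.37)/2 = 0.345 → q = 2.6×0.305×0.345 = 0.2736 m³/s
Q = Σ q = 5.397 m³/s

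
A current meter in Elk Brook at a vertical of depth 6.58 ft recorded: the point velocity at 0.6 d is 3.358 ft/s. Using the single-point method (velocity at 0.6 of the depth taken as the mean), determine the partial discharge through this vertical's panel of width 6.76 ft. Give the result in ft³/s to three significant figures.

v̄ = v₀.₆ = 3.358 ft/s
q = v̄ × d × w = 3.358 × 6.58 × 6.76 = 149.4 ft³/s

149 ft³/s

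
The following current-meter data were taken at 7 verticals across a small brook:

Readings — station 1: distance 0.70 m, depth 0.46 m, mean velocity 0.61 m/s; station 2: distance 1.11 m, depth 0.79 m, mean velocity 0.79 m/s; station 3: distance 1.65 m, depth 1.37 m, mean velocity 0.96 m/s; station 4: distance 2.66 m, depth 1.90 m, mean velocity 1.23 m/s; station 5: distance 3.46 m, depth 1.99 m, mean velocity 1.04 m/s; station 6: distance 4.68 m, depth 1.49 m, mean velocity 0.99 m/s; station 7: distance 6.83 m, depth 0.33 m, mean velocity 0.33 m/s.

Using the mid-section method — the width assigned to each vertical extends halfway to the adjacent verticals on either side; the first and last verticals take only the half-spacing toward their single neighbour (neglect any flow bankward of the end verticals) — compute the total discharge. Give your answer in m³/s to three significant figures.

w_1 = (1.11 − 0.70)/2 = 0.205 m; q_1 = 0.61 × 0.46 × 0.205 = 0.05752 m³/s
w_2 = (1.65 − 0.70)/2 = 0.475 m; q_2 = 0.79 × 0.79 × 0.475 = 0.2964 m³/s
w_3 = (2.66 − 1.11)/2 = 0.775 m; q_3 = 0.96 × 1.37 × 0.775 = 1.019 m³/s
w_4 = (3.46 − 1.65)/2 = 0.905 m; q_4 = 1.23 × 1.90 × 0.905 = 2.115 m³/s
w_5 = (4.68 − 2.66)/2 = 1.01 m; q_5 = 1.04 × 1.99 × 1.01 = 2.090 m³/s
w_6 = (6.83 − 3.46)/2 = 1.685 m; q_6 = 0.99 × 1.49 × 1.685 = 2.486 m³/s
w_7 = (6.83 − 4.68)/2 = 1.075 m; q_7 = 0.33 × 0.33 × 1.075 = 0.1171 m³/s
Q = Σ qᵢ = 8.181 m³/s

8.18 m³/s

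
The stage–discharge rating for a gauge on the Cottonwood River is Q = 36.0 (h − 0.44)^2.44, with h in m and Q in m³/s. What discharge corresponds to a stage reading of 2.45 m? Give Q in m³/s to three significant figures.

Q = 36.0 × (2.45 − 0.44)^2.44 = 36.0 × 2.01^2.44 = 197.7 m³/s

198 m³/s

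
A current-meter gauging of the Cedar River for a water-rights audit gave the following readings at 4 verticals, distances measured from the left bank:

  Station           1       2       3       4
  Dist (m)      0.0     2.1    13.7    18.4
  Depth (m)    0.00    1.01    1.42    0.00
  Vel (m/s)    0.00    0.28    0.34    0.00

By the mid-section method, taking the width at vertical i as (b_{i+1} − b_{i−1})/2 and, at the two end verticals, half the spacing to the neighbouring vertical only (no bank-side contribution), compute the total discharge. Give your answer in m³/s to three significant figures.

w_2 = (13.7 − 0.0)/2 = 6.85 m; q_2 = 0.28 × 1.01 × 6.85 = 1.937 m³/s
w_3 = (18.4 − 2.1)/2 = 8.15 m; q_3 = 0.34 × 1.42 × 8.15 = 3.935 m³/s
Stations 1, 4 contribute zero (depth or velocity is 0).
Q = Σ qᵢ = 5.872 m³/s

5.87 m³/s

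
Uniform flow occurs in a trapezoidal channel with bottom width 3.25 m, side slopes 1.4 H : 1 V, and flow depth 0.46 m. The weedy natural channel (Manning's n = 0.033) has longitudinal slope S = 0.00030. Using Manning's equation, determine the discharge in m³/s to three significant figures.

0.485 m³/s

A = (b + z·y)·y = (3.25 + 1.4×0.46)×0.46 = 1.791 m²
P = b + 2y√(1+z²) = 3.25 + 2×0.46×√(1+1.4²) = 4.833 m
R = A/P = 1.791/4.833 = 0.3706 m
Q = (1/n)·A·R^(2/3)·S^(1/2) = (1/0.033) × 1.791 × 0.3706^(2/3) × 0.00030^(1/2) = 0.4851 m³/s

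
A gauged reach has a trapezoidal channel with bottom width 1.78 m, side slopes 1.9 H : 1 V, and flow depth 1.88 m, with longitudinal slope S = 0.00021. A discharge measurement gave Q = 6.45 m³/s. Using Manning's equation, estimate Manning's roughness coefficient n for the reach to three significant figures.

A = (b + z·y)·y = (1.78 + 1.9×1.88)×1.88 = 10.06 m²
P = b + 2y√(1+z²) = 1.78 + 2×1.88×√(1+1.9²) = 9.853 m
R = A/P = 10.06/9.853 = 1.021 m
n = (1/Q)·A·R^(2/3)·S^(1/2) = (1/6.45) × 10.06 × 1.014 × 0.01449 = 0.02292

0.0229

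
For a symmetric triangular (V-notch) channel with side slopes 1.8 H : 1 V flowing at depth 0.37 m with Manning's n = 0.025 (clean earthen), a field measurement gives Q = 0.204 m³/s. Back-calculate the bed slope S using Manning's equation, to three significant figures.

A = z·y² = 1.8×0.37² = 0.2464 m²
P = 2y√(1+z²) = 2×0.37×√(1+1.8²) = 1.524 m
R = A/P = 0.2464/1.524 = 0.1617 m
S = (Q·n / (1·A·R^(2/3)))² = (0.204×0.025 / (1×0.2464×0.2968))² = 0.004862

0.00486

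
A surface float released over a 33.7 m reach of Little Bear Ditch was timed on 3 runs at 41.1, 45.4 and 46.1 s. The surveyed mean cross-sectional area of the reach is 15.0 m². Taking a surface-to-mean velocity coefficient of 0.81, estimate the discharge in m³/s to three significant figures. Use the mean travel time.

9.26 m³/s

t̄ = (41.1 + 45.4 + 46.1) / 3 = 44.2 s
v_surface = L / t̄ = 33.7 / 44.2 = 0.7624 m/s
v_mean = 0.81 × 0.7624 = 0.6176 m/s
Q = A × v_mean = 15.0 × 0.6176 = 9.264 m³/s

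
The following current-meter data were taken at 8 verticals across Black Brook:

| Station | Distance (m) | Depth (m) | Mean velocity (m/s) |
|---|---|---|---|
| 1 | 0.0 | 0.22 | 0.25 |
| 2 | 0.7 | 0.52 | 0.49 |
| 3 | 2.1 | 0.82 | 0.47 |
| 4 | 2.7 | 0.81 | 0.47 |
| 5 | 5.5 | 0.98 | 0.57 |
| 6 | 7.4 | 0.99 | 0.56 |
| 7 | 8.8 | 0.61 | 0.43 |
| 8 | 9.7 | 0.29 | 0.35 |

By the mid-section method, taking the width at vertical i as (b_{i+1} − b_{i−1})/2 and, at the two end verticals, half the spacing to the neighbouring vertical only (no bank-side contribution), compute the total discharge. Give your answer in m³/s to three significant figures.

w_1 = (0.7 − 0.0)/2 = 0.35 m; q_1 = 0.25 × 0.22 × 0.35 = 0.01925 m³/s
w_2 = (2.1 − 0.0)/2 = 1.05 m; q_2 = 0.49 × 0.52 × 1.05 = 0.2675 m³/s
w_3 = (2.7 − 0.7)/2 = 1 m; q_3 = 0.47 × 0.82 × 1 = 0.3854 m³/s
w_4 = (5.5 − 2.1)/2 = 1.7 m; q_4 = 0.47 × 0.81 × 1.7 = 0.6472 m³/s
w_5 = (7.4 − 2.7)/2 = 2.35 m; q_5 = 0.57 × 0.98 × 2.35 = 1.313 m³/s
w_6 = (8.8 − 5.5)/2 = 1.65 m; q_6 = 0.56 × 0.99 × 1.65 = 0.9148 m³/s
w_7 = (9.7 − 7.4)/2 = 1.15 m; q_7 = 0.43 × 0.61 × 1.15 = 0.3016 m³/s
w_8 = (9.7 − 8.8)/2 = 0.45 m; q_8 = 0.35 × 0.29 × 0.45 = 0.04568 m³/s
Q = Σ qᵢ = 3.894 m³/s

3.89 m³/s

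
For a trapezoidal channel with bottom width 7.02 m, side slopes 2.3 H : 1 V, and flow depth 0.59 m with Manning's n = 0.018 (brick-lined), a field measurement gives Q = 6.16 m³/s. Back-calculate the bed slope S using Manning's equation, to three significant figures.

A = (b + z·y)·y = (7.02 + 2.3×0.59)×0.59 = 4.942 m²
P = b + 2y√(1+z²) = 7.02 + 2×0.59×√(1+2.3²) = 9.979 m
R = A/P = 4.942/9.979 = 0.4953 m
S = (Q·n / (1·A·R^(2/3)))² = (6.16×0.018 / (1×4.942×0.6260))² = 0.001284

0.00128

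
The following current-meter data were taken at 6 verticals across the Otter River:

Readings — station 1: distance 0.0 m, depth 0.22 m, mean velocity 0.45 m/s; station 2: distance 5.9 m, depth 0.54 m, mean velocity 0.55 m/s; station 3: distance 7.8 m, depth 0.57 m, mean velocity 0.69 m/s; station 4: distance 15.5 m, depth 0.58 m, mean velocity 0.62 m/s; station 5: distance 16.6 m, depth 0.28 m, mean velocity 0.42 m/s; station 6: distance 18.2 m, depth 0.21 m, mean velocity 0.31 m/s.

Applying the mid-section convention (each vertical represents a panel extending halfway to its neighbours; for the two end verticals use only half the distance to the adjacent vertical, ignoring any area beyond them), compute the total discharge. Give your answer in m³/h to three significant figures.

18500 m³/h

w_1 = (5.9 − 0.0)/2 = 2.95 m; q_1 = 0.45 × 0.22 × 2.95 = 0.2921 m³/s
w_2 = (7.8 − 0.0)/2 = 3.9 m; q_2 = 0.55 × 0.54 × 3.9 = 1.158 m³/s
w_3 = (15.5 − 5.9)/2 = 4.8 m; q_3 = 0.69 × 0.57 × 4.8 = 1.888 m³/s
w_4 = (16.6 − 7.8)/2 = 4.4 m; q_4 = 0.62 × 0.58 × 4.4 = 1.582 m³/s
w_5 = (18.2 − 15.5)/2 = 1.35 m; q_5 = 0.42 × 0.28 × 1.35 = 0.1588 m³/s
w_6 = (18.2 − 16.6)/2 = 0.8 m; q_6 = 0.31 × 0.21 × 0.8 = 0.05208 m³/s
Q = Σ qᵢ = 5.131 m³/s
= 5.131 × 3600 = 18470 m³/h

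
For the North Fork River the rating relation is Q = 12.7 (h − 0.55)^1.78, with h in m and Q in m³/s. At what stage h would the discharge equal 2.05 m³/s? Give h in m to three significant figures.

h − h₀ = (Q/C)^(1/b) = (2.05/12.7)^(1/1.78) = 0.3589 m
h = 0.55 + 0.3589 = 0.9089 m

0.909 m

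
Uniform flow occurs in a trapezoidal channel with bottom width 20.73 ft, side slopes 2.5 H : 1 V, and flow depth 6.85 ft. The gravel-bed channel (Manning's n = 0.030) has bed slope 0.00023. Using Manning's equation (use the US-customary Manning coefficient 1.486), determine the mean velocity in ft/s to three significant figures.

2.05 ft/s

A = (b + z·y)·y = (20.73 + 2.5×6.85)×6.85 = 259.3 ft²
P = b + 2y√(1+z²) = 20.73 + 2×6.85×√(1+2.5²) = 57.62 ft
R = A/P = 259.3/57.62 = 4.500 ft
Q = (1.486/n)·A·R^(2/3)·S^(1/2) = (1.486/0.030) × 259.3 × 4.500^(2/3) × 0.00023^(1/2) = 531.0 ft³/s
V = Q/A = 531.0/259.3 = 2.048 ft/s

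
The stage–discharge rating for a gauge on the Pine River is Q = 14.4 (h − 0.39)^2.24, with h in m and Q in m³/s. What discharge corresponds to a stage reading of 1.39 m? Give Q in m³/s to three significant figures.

14.4 m³/s

Q = 14.4 × (1.39 − 0.39)^2.24 = 14.4 × 1^2.24 = 14.40 m³/s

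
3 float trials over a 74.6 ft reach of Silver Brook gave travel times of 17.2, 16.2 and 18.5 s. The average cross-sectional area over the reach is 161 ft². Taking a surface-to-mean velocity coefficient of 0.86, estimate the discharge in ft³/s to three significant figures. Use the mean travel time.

t̄ = (17.2 + 16.2 + 18.5) / 3 = 17.3 s
v_surface = L / t̄ = 74.6 / 17.3 = 4.312 ft/s
v_mean = 0.86 × 4.312 = 3.708 ft/s
Q = A × v_mean = 161 × 3.708 = 597.1 ft³/s

597 ft³/s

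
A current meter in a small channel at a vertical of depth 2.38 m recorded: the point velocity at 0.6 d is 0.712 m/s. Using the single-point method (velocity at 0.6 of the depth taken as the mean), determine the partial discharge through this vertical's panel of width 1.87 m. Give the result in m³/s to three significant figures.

v̄ = v₀.₆ = 0.712 m/s
q = v̄ × d × w = 0.7120 × 2.38 × 1.87 = 3.169 m³/s

3.17 m³/s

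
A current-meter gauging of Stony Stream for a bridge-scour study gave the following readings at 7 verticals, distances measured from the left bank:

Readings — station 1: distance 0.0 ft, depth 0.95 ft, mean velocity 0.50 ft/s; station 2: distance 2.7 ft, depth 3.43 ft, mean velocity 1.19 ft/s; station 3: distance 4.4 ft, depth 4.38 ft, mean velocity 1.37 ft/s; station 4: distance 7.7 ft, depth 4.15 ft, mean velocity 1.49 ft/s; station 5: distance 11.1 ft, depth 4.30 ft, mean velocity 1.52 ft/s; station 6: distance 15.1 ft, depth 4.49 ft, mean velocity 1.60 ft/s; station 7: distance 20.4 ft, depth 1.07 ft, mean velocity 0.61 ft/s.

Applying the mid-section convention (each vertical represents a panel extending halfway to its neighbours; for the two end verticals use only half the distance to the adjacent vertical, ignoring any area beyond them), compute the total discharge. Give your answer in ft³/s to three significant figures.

105 ft³/s

w_1 = (2.7 − 0.0)/2 = 1.35 ft; q_1 = 0.50 × 0.95 × 1.35 = 0.6413 ft³/s
w_2 = (4.4 − 0.0)/2 = 2.2 ft; q_2 = 1.19 × 3.43 × 2.2 = 8.980 ft³/s
w_3 = (7.7 − 2.7)/2 = 2.5 ft; q_3 = 1.37 × 4.38 × 2.5 = 15.00 ft³/s
w_4 = (11.1 − 4.4)/2 = 3.35 ft; q_4 = 1.49 × 4.15 × 3.35 = 20.71 ft³/s
w_5 = (15.1 − 7.7)/2 = 3.7 ft; q_5 = 1.52 × 4.30 × 3.7 = 24.18 ft³/s
w_6 = (20.4 − 11.1)/2 = 4.65 ft; q_6 = 1.60 × 4.49 × 4.65 = 33.41 ft³/s
w_7 = (20.4 − 15.1)/2 = 2.65 ft; q_7 = 0.61 × 1.07 × 2.65 = 1.730 ft³/s
Q = Σ qᵢ = 104.7 ft³/s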